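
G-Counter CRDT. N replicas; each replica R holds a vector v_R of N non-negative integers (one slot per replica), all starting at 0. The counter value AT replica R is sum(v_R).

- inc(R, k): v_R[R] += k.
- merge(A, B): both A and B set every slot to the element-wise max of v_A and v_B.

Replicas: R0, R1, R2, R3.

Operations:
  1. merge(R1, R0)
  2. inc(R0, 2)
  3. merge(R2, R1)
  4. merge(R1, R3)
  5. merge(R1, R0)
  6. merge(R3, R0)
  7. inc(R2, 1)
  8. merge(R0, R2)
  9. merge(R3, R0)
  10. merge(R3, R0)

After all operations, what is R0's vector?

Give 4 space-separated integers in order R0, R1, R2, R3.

Answer: 2 0 1 0

Derivation:
Op 1: merge R1<->R0 -> R1=(0,0,0,0) R0=(0,0,0,0)
Op 2: inc R0 by 2 -> R0=(2,0,0,0) value=2
Op 3: merge R2<->R1 -> R2=(0,0,0,0) R1=(0,0,0,0)
Op 4: merge R1<->R3 -> R1=(0,0,0,0) R3=(0,0,0,0)
Op 5: merge R1<->R0 -> R1=(2,0,0,0) R0=(2,0,0,0)
Op 6: merge R3<->R0 -> R3=(2,0,0,0) R0=(2,0,0,0)
Op 7: inc R2 by 1 -> R2=(0,0,1,0) value=1
Op 8: merge R0<->R2 -> R0=(2,0,1,0) R2=(2,0,1,0)
Op 9: merge R3<->R0 -> R3=(2,0,1,0) R0=(2,0,1,0)
Op 10: merge R3<->R0 -> R3=(2,0,1,0) R0=(2,0,1,0)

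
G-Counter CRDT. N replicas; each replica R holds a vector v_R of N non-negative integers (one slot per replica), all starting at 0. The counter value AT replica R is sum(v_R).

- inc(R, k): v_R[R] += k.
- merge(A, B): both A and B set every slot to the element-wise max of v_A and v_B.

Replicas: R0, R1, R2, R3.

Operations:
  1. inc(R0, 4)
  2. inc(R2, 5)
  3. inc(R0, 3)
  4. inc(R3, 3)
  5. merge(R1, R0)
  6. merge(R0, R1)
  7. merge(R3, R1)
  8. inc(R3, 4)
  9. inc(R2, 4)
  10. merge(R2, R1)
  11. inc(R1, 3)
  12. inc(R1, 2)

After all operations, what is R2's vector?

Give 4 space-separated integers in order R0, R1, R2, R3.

Answer: 7 0 9 3

Derivation:
Op 1: inc R0 by 4 -> R0=(4,0,0,0) value=4
Op 2: inc R2 by 5 -> R2=(0,0,5,0) value=5
Op 3: inc R0 by 3 -> R0=(7,0,0,0) value=7
Op 4: inc R3 by 3 -> R3=(0,0,0,3) value=3
Op 5: merge R1<->R0 -> R1=(7,0,0,0) R0=(7,0,0,0)
Op 6: merge R0<->R1 -> R0=(7,0,0,0) R1=(7,0,0,0)
Op 7: merge R3<->R1 -> R3=(7,0,0,3) R1=(7,0,0,3)
Op 8: inc R3 by 4 -> R3=(7,0,0,7) value=14
Op 9: inc R2 by 4 -> R2=(0,0,9,0) value=9
Op 10: merge R2<->R1 -> R2=(7,0,9,3) R1=(7,0,9,3)
Op 11: inc R1 by 3 -> R1=(7,3,9,3) value=22
Op 12: inc R1 by 2 -> R1=(7,5,9,3) value=24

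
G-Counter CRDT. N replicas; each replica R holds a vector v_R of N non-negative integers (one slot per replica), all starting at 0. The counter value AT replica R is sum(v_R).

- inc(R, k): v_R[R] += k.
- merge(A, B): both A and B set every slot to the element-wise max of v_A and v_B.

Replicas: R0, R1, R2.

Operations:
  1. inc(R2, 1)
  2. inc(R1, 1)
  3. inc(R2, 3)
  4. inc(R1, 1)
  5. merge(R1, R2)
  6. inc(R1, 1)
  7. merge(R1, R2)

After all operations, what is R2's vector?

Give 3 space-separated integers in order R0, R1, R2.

Answer: 0 3 4

Derivation:
Op 1: inc R2 by 1 -> R2=(0,0,1) value=1
Op 2: inc R1 by 1 -> R1=(0,1,0) value=1
Op 3: inc R2 by 3 -> R2=(0,0,4) value=4
Op 4: inc R1 by 1 -> R1=(0,2,0) value=2
Op 5: merge R1<->R2 -> R1=(0,2,4) R2=(0,2,4)
Op 6: inc R1 by 1 -> R1=(0,3,4) value=7
Op 7: merge R1<->R2 -> R1=(0,3,4) R2=(0,3,4)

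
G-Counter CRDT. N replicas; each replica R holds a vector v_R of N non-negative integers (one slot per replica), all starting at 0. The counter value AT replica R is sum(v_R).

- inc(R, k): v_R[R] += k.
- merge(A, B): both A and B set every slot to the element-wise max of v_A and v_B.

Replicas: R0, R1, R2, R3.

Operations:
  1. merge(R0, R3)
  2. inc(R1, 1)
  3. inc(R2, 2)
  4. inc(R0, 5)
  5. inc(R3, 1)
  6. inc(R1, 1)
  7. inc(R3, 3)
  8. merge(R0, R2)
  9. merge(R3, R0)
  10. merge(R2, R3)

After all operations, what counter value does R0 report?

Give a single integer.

Op 1: merge R0<->R3 -> R0=(0,0,0,0) R3=(0,0,0,0)
Op 2: inc R1 by 1 -> R1=(0,1,0,0) value=1
Op 3: inc R2 by 2 -> R2=(0,0,2,0) value=2
Op 4: inc R0 by 5 -> R0=(5,0,0,0) value=5
Op 5: inc R3 by 1 -> R3=(0,0,0,1) value=1
Op 6: inc R1 by 1 -> R1=(0,2,0,0) value=2
Op 7: inc R3 by 3 -> R3=(0,0,0,4) value=4
Op 8: merge R0<->R2 -> R0=(5,0,2,0) R2=(5,0,2,0)
Op 9: merge R3<->R0 -> R3=(5,0,2,4) R0=(5,0,2,4)
Op 10: merge R2<->R3 -> R2=(5,0,2,4) R3=(5,0,2,4)

Answer: 11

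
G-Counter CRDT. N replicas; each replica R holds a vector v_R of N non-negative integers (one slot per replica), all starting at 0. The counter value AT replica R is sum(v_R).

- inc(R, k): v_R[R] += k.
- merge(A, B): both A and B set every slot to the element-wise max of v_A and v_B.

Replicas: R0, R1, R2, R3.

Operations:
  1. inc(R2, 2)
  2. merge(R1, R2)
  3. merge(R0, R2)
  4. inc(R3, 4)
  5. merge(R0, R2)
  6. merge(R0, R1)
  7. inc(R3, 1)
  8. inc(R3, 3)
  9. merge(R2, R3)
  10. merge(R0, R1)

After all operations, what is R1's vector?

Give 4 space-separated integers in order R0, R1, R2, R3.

Op 1: inc R2 by 2 -> R2=(0,0,2,0) value=2
Op 2: merge R1<->R2 -> R1=(0,0,2,0) R2=(0,0,2,0)
Op 3: merge R0<->R2 -> R0=(0,0,2,0) R2=(0,0,2,0)
Op 4: inc R3 by 4 -> R3=(0,0,0,4) value=4
Op 5: merge R0<->R2 -> R0=(0,0,2,0) R2=(0,0,2,0)
Op 6: merge R0<->R1 -> R0=(0,0,2,0) R1=(0,0,2,0)
Op 7: inc R3 by 1 -> R3=(0,0,0,5) value=5
Op 8: inc R3 by 3 -> R3=(0,0,0,8) value=8
Op 9: merge R2<->R3 -> R2=(0,0,2,8) R3=(0,0,2,8)
Op 10: merge R0<->R1 -> R0=(0,0,2,0) R1=(0,0,2,0)

Answer: 0 0 2 0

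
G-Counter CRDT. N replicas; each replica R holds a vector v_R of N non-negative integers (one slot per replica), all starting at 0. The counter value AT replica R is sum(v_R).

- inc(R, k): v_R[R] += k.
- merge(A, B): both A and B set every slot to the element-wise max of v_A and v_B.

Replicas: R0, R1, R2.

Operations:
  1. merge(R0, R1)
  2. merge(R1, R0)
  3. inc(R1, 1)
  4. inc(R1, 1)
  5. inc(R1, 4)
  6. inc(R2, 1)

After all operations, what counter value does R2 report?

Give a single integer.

Answer: 1

Derivation:
Op 1: merge R0<->R1 -> R0=(0,0,0) R1=(0,0,0)
Op 2: merge R1<->R0 -> R1=(0,0,0) R0=(0,0,0)
Op 3: inc R1 by 1 -> R1=(0,1,0) value=1
Op 4: inc R1 by 1 -> R1=(0,2,0) value=2
Op 5: inc R1 by 4 -> R1=(0,6,0) value=6
Op 6: inc R2 by 1 -> R2=(0,0,1) value=1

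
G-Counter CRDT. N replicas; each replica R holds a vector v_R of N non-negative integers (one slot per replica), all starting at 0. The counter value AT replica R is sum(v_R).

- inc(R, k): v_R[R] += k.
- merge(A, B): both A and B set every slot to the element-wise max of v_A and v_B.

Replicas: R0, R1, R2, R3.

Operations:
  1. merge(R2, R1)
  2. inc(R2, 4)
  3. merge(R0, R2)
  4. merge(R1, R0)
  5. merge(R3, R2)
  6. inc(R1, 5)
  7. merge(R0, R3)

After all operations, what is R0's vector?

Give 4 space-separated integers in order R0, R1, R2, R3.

Op 1: merge R2<->R1 -> R2=(0,0,0,0) R1=(0,0,0,0)
Op 2: inc R2 by 4 -> R2=(0,0,4,0) value=4
Op 3: merge R0<->R2 -> R0=(0,0,4,0) R2=(0,0,4,0)
Op 4: merge R1<->R0 -> R1=(0,0,4,0) R0=(0,0,4,0)
Op 5: merge R3<->R2 -> R3=(0,0,4,0) R2=(0,0,4,0)
Op 6: inc R1 by 5 -> R1=(0,5,4,0) value=9
Op 7: merge R0<->R3 -> R0=(0,0,4,0) R3=(0,0,4,0)

Answer: 0 0 4 0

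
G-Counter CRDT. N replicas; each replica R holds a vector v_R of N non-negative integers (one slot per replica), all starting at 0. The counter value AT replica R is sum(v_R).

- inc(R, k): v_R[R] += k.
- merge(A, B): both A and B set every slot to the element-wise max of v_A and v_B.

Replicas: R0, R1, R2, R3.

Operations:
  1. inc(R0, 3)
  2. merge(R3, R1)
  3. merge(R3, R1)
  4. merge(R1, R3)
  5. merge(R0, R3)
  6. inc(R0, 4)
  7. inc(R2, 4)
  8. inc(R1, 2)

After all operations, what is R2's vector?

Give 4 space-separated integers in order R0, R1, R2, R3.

Op 1: inc R0 by 3 -> R0=(3,0,0,0) value=3
Op 2: merge R3<->R1 -> R3=(0,0,0,0) R1=(0,0,0,0)
Op 3: merge R3<->R1 -> R3=(0,0,0,0) R1=(0,0,0,0)
Op 4: merge R1<->R3 -> R1=(0,0,0,0) R3=(0,0,0,0)
Op 5: merge R0<->R3 -> R0=(3,0,0,0) R3=(3,0,0,0)
Op 6: inc R0 by 4 -> R0=(7,0,0,0) value=7
Op 7: inc R2 by 4 -> R2=(0,0,4,0) value=4
Op 8: inc R1 by 2 -> R1=(0,2,0,0) value=2

Answer: 0 0 4 0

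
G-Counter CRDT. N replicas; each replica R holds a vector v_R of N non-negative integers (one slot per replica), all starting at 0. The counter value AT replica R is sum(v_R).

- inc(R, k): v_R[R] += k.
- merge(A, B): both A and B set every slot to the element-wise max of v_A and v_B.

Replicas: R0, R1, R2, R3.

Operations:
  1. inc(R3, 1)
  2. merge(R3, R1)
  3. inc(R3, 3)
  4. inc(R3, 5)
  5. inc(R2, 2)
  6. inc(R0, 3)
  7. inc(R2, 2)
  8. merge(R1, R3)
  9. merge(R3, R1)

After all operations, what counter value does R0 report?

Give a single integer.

Op 1: inc R3 by 1 -> R3=(0,0,0,1) value=1
Op 2: merge R3<->R1 -> R3=(0,0,0,1) R1=(0,0,0,1)
Op 3: inc R3 by 3 -> R3=(0,0,0,4) value=4
Op 4: inc R3 by 5 -> R3=(0,0,0,9) value=9
Op 5: inc R2 by 2 -> R2=(0,0,2,0) value=2
Op 6: inc R0 by 3 -> R0=(3,0,0,0) value=3
Op 7: inc R2 by 2 -> R2=(0,0,4,0) value=4
Op 8: merge R1<->R3 -> R1=(0,0,0,9) R3=(0,0,0,9)
Op 9: merge R3<->R1 -> R3=(0,0,0,9) R1=(0,0,0,9)

Answer: 3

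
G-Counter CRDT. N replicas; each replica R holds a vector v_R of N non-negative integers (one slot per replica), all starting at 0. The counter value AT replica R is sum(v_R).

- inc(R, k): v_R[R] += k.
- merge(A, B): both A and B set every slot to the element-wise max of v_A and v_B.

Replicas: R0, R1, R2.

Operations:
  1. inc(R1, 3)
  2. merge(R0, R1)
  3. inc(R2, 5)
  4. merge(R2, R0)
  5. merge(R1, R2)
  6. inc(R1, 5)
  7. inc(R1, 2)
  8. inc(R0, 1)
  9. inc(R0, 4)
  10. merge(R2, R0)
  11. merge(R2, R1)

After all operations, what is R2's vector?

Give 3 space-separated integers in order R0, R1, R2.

Op 1: inc R1 by 3 -> R1=(0,3,0) value=3
Op 2: merge R0<->R1 -> R0=(0,3,0) R1=(0,3,0)
Op 3: inc R2 by 5 -> R2=(0,0,5) value=5
Op 4: merge R2<->R0 -> R2=(0,3,5) R0=(0,3,5)
Op 5: merge R1<->R2 -> R1=(0,3,5) R2=(0,3,5)
Op 6: inc R1 by 5 -> R1=(0,8,5) value=13
Op 7: inc R1 by 2 -> R1=(0,10,5) value=15
Op 8: inc R0 by 1 -> R0=(1,3,5) value=9
Op 9: inc R0 by 4 -> R0=(5,3,5) value=13
Op 10: merge R2<->R0 -> R2=(5,3,5) R0=(5,3,5)
Op 11: merge R2<->R1 -> R2=(5,10,5) R1=(5,10,5)

Answer: 5 10 5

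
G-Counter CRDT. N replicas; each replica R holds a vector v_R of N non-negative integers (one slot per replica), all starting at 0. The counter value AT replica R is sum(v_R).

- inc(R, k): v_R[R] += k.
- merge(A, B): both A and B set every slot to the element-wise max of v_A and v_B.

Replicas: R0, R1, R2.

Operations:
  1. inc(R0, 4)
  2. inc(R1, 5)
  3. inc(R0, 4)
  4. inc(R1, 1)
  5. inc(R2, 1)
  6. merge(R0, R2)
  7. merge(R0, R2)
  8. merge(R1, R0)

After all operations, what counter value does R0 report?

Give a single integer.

Op 1: inc R0 by 4 -> R0=(4,0,0) value=4
Op 2: inc R1 by 5 -> R1=(0,5,0) value=5
Op 3: inc R0 by 4 -> R0=(8,0,0) value=8
Op 4: inc R1 by 1 -> R1=(0,6,0) value=6
Op 5: inc R2 by 1 -> R2=(0,0,1) value=1
Op 6: merge R0<->R2 -> R0=(8,0,1) R2=(8,0,1)
Op 7: merge R0<->R2 -> R0=(8,0,1) R2=(8,0,1)
Op 8: merge R1<->R0 -> R1=(8,6,1) R0=(8,6,1)

Answer: 15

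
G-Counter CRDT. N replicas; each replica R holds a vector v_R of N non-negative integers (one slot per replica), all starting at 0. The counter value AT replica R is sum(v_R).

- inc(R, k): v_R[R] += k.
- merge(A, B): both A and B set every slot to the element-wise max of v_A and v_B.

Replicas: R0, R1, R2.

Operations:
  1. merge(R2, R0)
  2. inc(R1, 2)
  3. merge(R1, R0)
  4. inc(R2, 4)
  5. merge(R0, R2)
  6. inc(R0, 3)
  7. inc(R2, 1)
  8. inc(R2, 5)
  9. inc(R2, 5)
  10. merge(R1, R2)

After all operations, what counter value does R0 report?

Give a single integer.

Op 1: merge R2<->R0 -> R2=(0,0,0) R0=(0,0,0)
Op 2: inc R1 by 2 -> R1=(0,2,0) value=2
Op 3: merge R1<->R0 -> R1=(0,2,0) R0=(0,2,0)
Op 4: inc R2 by 4 -> R2=(0,0,4) value=4
Op 5: merge R0<->R2 -> R0=(0,2,4) R2=(0,2,4)
Op 6: inc R0 by 3 -> R0=(3,2,4) value=9
Op 7: inc R2 by 1 -> R2=(0,2,5) value=7
Op 8: inc R2 by 5 -> R2=(0,2,10) value=12
Op 9: inc R2 by 5 -> R2=(0,2,15) value=17
Op 10: merge R1<->R2 -> R1=(0,2,15) R2=(0,2,15)

Answer: 9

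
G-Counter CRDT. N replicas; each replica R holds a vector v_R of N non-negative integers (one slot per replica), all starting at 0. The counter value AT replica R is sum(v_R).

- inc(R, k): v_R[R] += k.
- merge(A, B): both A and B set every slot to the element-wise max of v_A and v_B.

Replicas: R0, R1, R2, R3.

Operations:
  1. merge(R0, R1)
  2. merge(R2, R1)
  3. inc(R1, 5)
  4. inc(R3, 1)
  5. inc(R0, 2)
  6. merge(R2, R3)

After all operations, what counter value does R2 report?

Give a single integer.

Op 1: merge R0<->R1 -> R0=(0,0,0,0) R1=(0,0,0,0)
Op 2: merge R2<->R1 -> R2=(0,0,0,0) R1=(0,0,0,0)
Op 3: inc R1 by 5 -> R1=(0,5,0,0) value=5
Op 4: inc R3 by 1 -> R3=(0,0,0,1) value=1
Op 5: inc R0 by 2 -> R0=(2,0,0,0) value=2
Op 6: merge R2<->R3 -> R2=(0,0,0,1) R3=(0,0,0,1)

Answer: 1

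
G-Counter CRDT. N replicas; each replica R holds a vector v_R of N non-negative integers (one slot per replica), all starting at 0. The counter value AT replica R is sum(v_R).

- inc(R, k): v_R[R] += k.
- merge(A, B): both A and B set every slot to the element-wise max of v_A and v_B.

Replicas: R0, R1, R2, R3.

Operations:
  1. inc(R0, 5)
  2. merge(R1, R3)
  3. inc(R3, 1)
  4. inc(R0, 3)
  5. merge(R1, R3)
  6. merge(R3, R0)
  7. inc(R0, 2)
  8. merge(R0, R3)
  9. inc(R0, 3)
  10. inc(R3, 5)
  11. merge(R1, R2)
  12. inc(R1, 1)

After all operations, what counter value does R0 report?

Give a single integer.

Op 1: inc R0 by 5 -> R0=(5,0,0,0) value=5
Op 2: merge R1<->R3 -> R1=(0,0,0,0) R3=(0,0,0,0)
Op 3: inc R3 by 1 -> R3=(0,0,0,1) value=1
Op 4: inc R0 by 3 -> R0=(8,0,0,0) value=8
Op 5: merge R1<->R3 -> R1=(0,0,0,1) R3=(0,0,0,1)
Op 6: merge R3<->R0 -> R3=(8,0,0,1) R0=(8,0,0,1)
Op 7: inc R0 by 2 -> R0=(10,0,0,1) value=11
Op 8: merge R0<->R3 -> R0=(10,0,0,1) R3=(10,0,0,1)
Op 9: inc R0 by 3 -> R0=(13,0,0,1) value=14
Op 10: inc R3 by 5 -> R3=(10,0,0,6) value=16
Op 11: merge R1<->R2 -> R1=(0,0,0,1) R2=(0,0,0,1)
Op 12: inc R1 by 1 -> R1=(0,1,0,1) value=2

Answer: 14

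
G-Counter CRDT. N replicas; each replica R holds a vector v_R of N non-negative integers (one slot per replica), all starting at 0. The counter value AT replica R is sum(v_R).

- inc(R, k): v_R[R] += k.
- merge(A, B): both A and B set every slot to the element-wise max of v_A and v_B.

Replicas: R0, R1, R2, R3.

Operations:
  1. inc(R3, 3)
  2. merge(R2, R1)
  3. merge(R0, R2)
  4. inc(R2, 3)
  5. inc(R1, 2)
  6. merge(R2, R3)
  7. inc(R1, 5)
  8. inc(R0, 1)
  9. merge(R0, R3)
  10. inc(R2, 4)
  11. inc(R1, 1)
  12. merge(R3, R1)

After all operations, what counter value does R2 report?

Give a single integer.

Answer: 10

Derivation:
Op 1: inc R3 by 3 -> R3=(0,0,0,3) value=3
Op 2: merge R2<->R1 -> R2=(0,0,0,0) R1=(0,0,0,0)
Op 3: merge R0<->R2 -> R0=(0,0,0,0) R2=(0,0,0,0)
Op 4: inc R2 by 3 -> R2=(0,0,3,0) value=3
Op 5: inc R1 by 2 -> R1=(0,2,0,0) value=2
Op 6: merge R2<->R3 -> R2=(0,0,3,3) R3=(0,0,3,3)
Op 7: inc R1 by 5 -> R1=(0,7,0,0) value=7
Op 8: inc R0 by 1 -> R0=(1,0,0,0) value=1
Op 9: merge R0<->R3 -> R0=(1,0,3,3) R3=(1,0,3,3)
Op 10: inc R2 by 4 -> R2=(0,0,7,3) value=10
Op 11: inc R1 by 1 -> R1=(0,8,0,0) value=8
Op 12: merge R3<->R1 -> R3=(1,8,3,3) R1=(1,8,3,3)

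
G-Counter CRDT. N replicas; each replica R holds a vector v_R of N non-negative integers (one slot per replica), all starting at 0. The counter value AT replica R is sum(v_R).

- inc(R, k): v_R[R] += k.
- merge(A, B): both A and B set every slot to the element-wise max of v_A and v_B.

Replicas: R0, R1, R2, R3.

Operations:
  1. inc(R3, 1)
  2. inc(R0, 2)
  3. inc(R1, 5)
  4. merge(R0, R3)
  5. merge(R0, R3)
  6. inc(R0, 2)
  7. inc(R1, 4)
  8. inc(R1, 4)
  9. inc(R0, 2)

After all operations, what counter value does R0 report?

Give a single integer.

Op 1: inc R3 by 1 -> R3=(0,0,0,1) value=1
Op 2: inc R0 by 2 -> R0=(2,0,0,0) value=2
Op 3: inc R1 by 5 -> R1=(0,5,0,0) value=5
Op 4: merge R0<->R3 -> R0=(2,0,0,1) R3=(2,0,0,1)
Op 5: merge R0<->R3 -> R0=(2,0,0,1) R3=(2,0,0,1)
Op 6: inc R0 by 2 -> R0=(4,0,0,1) value=5
Op 7: inc R1 by 4 -> R1=(0,9,0,0) value=9
Op 8: inc R1 by 4 -> R1=(0,13,0,0) value=13
Op 9: inc R0 by 2 -> R0=(6,0,0,1) value=7

Answer: 7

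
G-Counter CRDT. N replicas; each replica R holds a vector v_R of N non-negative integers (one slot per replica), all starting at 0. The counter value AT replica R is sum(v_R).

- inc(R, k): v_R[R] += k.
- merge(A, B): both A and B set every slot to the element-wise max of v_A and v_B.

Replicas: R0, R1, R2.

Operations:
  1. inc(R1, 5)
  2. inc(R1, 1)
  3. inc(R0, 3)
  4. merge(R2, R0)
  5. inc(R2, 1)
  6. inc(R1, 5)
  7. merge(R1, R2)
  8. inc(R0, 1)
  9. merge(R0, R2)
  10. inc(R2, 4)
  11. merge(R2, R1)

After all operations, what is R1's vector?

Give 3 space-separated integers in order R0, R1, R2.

Answer: 4 11 5

Derivation:
Op 1: inc R1 by 5 -> R1=(0,5,0) value=5
Op 2: inc R1 by 1 -> R1=(0,6,0) value=6
Op 3: inc R0 by 3 -> R0=(3,0,0) value=3
Op 4: merge R2<->R0 -> R2=(3,0,0) R0=(3,0,0)
Op 5: inc R2 by 1 -> R2=(3,0,1) value=4
Op 6: inc R1 by 5 -> R1=(0,11,0) value=11
Op 7: merge R1<->R2 -> R1=(3,11,1) R2=(3,11,1)
Op 8: inc R0 by 1 -> R0=(4,0,0) value=4
Op 9: merge R0<->R2 -> R0=(4,11,1) R2=(4,11,1)
Op 10: inc R2 by 4 -> R2=(4,11,5) value=20
Op 11: merge R2<->R1 -> R2=(4,11,5) R1=(4,11,5)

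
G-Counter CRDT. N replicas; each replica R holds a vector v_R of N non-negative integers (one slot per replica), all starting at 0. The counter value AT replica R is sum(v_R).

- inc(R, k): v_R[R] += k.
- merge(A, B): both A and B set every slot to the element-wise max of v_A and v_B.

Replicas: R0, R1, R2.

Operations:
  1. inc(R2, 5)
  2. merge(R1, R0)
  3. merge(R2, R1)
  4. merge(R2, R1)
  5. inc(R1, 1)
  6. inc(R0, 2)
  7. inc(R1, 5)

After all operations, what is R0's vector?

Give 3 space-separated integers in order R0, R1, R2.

Answer: 2 0 0

Derivation:
Op 1: inc R2 by 5 -> R2=(0,0,5) value=5
Op 2: merge R1<->R0 -> R1=(0,0,0) R0=(0,0,0)
Op 3: merge R2<->R1 -> R2=(0,0,5) R1=(0,0,5)
Op 4: merge R2<->R1 -> R2=(0,0,5) R1=(0,0,5)
Op 5: inc R1 by 1 -> R1=(0,1,5) value=6
Op 6: inc R0 by 2 -> R0=(2,0,0) value=2
Op 7: inc R1 by 5 -> R1=(0,6,5) value=11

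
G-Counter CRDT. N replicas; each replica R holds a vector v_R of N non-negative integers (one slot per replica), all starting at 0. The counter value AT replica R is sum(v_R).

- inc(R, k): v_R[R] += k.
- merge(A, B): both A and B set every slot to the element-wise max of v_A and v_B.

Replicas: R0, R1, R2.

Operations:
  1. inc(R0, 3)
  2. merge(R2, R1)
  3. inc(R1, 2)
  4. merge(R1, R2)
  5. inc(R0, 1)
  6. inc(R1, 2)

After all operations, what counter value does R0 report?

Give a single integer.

Answer: 4

Derivation:
Op 1: inc R0 by 3 -> R0=(3,0,0) value=3
Op 2: merge R2<->R1 -> R2=(0,0,0) R1=(0,0,0)
Op 3: inc R1 by 2 -> R1=(0,2,0) value=2
Op 4: merge R1<->R2 -> R1=(0,2,0) R2=(0,2,0)
Op 5: inc R0 by 1 -> R0=(4,0,0) value=4
Op 6: inc R1 by 2 -> R1=(0,4,0) value=4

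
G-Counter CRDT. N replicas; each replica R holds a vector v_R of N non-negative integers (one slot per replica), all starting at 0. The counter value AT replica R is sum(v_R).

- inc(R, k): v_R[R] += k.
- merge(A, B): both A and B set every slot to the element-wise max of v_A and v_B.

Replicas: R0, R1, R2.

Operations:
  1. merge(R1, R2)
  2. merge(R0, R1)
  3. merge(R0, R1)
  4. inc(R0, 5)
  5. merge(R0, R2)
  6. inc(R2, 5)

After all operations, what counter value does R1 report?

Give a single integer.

Op 1: merge R1<->R2 -> R1=(0,0,0) R2=(0,0,0)
Op 2: merge R0<->R1 -> R0=(0,0,0) R1=(0,0,0)
Op 3: merge R0<->R1 -> R0=(0,0,0) R1=(0,0,0)
Op 4: inc R0 by 5 -> R0=(5,0,0) value=5
Op 5: merge R0<->R2 -> R0=(5,0,0) R2=(5,0,0)
Op 6: inc R2 by 5 -> R2=(5,0,5) value=10

Answer: 0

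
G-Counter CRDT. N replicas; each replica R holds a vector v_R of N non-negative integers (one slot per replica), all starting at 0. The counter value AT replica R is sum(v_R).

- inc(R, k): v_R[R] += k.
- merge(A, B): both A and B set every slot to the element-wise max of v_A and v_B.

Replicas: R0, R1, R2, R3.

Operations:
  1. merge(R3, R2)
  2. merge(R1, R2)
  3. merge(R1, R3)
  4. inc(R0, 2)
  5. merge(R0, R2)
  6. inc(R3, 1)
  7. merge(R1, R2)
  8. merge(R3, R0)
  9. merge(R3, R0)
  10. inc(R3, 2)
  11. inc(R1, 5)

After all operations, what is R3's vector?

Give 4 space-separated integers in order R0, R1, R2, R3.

Op 1: merge R3<->R2 -> R3=(0,0,0,0) R2=(0,0,0,0)
Op 2: merge R1<->R2 -> R1=(0,0,0,0) R2=(0,0,0,0)
Op 3: merge R1<->R3 -> R1=(0,0,0,0) R3=(0,0,0,0)
Op 4: inc R0 by 2 -> R0=(2,0,0,0) value=2
Op 5: merge R0<->R2 -> R0=(2,0,0,0) R2=(2,0,0,0)
Op 6: inc R3 by 1 -> R3=(0,0,0,1) value=1
Op 7: merge R1<->R2 -> R1=(2,0,0,0) R2=(2,0,0,0)
Op 8: merge R3<->R0 -> R3=(2,0,0,1) R0=(2,0,0,1)
Op 9: merge R3<->R0 -> R3=(2,0,0,1) R0=(2,0,0,1)
Op 10: inc R3 by 2 -> R3=(2,0,0,3) value=5
Op 11: inc R1 by 5 -> R1=(2,5,0,0) value=7

Answer: 2 0 0 3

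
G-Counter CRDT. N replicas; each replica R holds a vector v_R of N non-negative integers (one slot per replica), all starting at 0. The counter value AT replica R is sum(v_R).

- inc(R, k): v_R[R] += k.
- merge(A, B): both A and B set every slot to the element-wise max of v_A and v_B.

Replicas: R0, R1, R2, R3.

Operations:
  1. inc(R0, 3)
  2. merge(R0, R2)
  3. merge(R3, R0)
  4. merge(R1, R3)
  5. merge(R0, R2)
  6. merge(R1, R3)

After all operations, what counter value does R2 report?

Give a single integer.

Op 1: inc R0 by 3 -> R0=(3,0,0,0) value=3
Op 2: merge R0<->R2 -> R0=(3,0,0,0) R2=(3,0,0,0)
Op 3: merge R3<->R0 -> R3=(3,0,0,0) R0=(3,0,0,0)
Op 4: merge R1<->R3 -> R1=(3,0,0,0) R3=(3,0,0,0)
Op 5: merge R0<->R2 -> R0=(3,0,0,0) R2=(3,0,0,0)
Op 6: merge R1<->R3 -> R1=(3,0,0,0) R3=(3,0,0,0)

Answer: 3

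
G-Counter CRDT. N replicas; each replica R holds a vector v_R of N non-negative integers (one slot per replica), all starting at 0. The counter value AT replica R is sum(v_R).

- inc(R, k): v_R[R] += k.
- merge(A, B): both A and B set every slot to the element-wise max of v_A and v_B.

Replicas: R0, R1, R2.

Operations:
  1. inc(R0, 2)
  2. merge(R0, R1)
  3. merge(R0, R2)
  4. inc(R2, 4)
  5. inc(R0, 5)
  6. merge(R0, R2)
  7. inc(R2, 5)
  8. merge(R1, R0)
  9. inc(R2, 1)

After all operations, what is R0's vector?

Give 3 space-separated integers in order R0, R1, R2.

Answer: 7 0 4

Derivation:
Op 1: inc R0 by 2 -> R0=(2,0,0) value=2
Op 2: merge R0<->R1 -> R0=(2,0,0) R1=(2,0,0)
Op 3: merge R0<->R2 -> R0=(2,0,0) R2=(2,0,0)
Op 4: inc R2 by 4 -> R2=(2,0,4) value=6
Op 5: inc R0 by 5 -> R0=(7,0,0) value=7
Op 6: merge R0<->R2 -> R0=(7,0,4) R2=(7,0,4)
Op 7: inc R2 by 5 -> R2=(7,0,9) value=16
Op 8: merge R1<->R0 -> R1=(7,0,4) R0=(7,0,4)
Op 9: inc R2 by 1 -> R2=(7,0,10) value=17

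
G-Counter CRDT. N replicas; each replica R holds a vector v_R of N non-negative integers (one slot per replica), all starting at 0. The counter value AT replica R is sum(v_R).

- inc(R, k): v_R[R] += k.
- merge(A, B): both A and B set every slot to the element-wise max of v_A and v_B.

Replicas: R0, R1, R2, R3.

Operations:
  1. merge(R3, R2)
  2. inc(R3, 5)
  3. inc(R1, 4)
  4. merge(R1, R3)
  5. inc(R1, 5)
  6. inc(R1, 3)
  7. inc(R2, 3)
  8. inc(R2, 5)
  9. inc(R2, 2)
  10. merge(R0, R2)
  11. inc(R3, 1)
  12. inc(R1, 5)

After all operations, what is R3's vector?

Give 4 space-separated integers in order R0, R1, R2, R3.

Op 1: merge R3<->R2 -> R3=(0,0,0,0) R2=(0,0,0,0)
Op 2: inc R3 by 5 -> R3=(0,0,0,5) value=5
Op 3: inc R1 by 4 -> R1=(0,4,0,0) value=4
Op 4: merge R1<->R3 -> R1=(0,4,0,5) R3=(0,4,0,5)
Op 5: inc R1 by 5 -> R1=(0,9,0,5) value=14
Op 6: inc R1 by 3 -> R1=(0,12,0,5) value=17
Op 7: inc R2 by 3 -> R2=(0,0,3,0) value=3
Op 8: inc R2 by 5 -> R2=(0,0,8,0) value=8
Op 9: inc R2 by 2 -> R2=(0,0,10,0) value=10
Op 10: merge R0<->R2 -> R0=(0,0,10,0) R2=(0,0,10,0)
Op 11: inc R3 by 1 -> R3=(0,4,0,6) value=10
Op 12: inc R1 by 5 -> R1=(0,17,0,5) value=22

Answer: 0 4 0 6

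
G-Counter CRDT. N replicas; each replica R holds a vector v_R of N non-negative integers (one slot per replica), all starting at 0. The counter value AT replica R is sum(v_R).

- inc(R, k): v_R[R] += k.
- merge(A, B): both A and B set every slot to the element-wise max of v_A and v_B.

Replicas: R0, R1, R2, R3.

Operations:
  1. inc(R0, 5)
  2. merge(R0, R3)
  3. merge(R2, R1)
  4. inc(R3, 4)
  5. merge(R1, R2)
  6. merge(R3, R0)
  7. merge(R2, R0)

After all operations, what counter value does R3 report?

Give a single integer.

Op 1: inc R0 by 5 -> R0=(5,0,0,0) value=5
Op 2: merge R0<->R3 -> R0=(5,0,0,0) R3=(5,0,0,0)
Op 3: merge R2<->R1 -> R2=(0,0,0,0) R1=(0,0,0,0)
Op 4: inc R3 by 4 -> R3=(5,0,0,4) value=9
Op 5: merge R1<->R2 -> R1=(0,0,0,0) R2=(0,0,0,0)
Op 6: merge R3<->R0 -> R3=(5,0,0,4) R0=(5,0,0,4)
Op 7: merge R2<->R0 -> R2=(5,0,0,4) R0=(5,0,0,4)

Answer: 9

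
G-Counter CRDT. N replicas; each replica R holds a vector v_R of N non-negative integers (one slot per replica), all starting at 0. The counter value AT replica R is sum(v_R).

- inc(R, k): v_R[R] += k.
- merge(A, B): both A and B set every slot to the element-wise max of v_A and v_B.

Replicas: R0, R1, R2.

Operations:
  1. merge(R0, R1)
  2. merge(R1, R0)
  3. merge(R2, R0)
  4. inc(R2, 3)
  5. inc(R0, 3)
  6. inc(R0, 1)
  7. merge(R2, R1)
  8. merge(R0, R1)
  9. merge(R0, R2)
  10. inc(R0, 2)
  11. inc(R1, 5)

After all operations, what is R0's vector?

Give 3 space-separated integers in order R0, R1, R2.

Answer: 6 0 3

Derivation:
Op 1: merge R0<->R1 -> R0=(0,0,0) R1=(0,0,0)
Op 2: merge R1<->R0 -> R1=(0,0,0) R0=(0,0,0)
Op 3: merge R2<->R0 -> R2=(0,0,0) R0=(0,0,0)
Op 4: inc R2 by 3 -> R2=(0,0,3) value=3
Op 5: inc R0 by 3 -> R0=(3,0,0) value=3
Op 6: inc R0 by 1 -> R0=(4,0,0) value=4
Op 7: merge R2<->R1 -> R2=(0,0,3) R1=(0,0,3)
Op 8: merge R0<->R1 -> R0=(4,0,3) R1=(4,0,3)
Op 9: merge R0<->R2 -> R0=(4,0,3) R2=(4,0,3)
Op 10: inc R0 by 2 -> R0=(6,0,3) value=9
Op 11: inc R1 by 5 -> R1=(4,5,3) value=12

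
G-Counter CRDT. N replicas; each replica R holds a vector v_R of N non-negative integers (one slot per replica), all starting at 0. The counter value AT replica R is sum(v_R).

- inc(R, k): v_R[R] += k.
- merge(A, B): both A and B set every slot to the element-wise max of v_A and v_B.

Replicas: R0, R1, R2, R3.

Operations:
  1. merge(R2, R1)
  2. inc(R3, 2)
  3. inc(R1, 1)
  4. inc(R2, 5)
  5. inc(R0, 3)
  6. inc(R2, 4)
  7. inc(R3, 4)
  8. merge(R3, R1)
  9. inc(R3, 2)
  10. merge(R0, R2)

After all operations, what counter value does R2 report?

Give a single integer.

Answer: 12

Derivation:
Op 1: merge R2<->R1 -> R2=(0,0,0,0) R1=(0,0,0,0)
Op 2: inc R3 by 2 -> R3=(0,0,0,2) value=2
Op 3: inc R1 by 1 -> R1=(0,1,0,0) value=1
Op 4: inc R2 by 5 -> R2=(0,0,5,0) value=5
Op 5: inc R0 by 3 -> R0=(3,0,0,0) value=3
Op 6: inc R2 by 4 -> R2=(0,0,9,0) value=9
Op 7: inc R3 by 4 -> R3=(0,0,0,6) value=6
Op 8: merge R3<->R1 -> R3=(0,1,0,6) R1=(0,1,0,6)
Op 9: inc R3 by 2 -> R3=(0,1,0,8) value=9
Op 10: merge R0<->R2 -> R0=(3,0,9,0) R2=(3,0,9,0)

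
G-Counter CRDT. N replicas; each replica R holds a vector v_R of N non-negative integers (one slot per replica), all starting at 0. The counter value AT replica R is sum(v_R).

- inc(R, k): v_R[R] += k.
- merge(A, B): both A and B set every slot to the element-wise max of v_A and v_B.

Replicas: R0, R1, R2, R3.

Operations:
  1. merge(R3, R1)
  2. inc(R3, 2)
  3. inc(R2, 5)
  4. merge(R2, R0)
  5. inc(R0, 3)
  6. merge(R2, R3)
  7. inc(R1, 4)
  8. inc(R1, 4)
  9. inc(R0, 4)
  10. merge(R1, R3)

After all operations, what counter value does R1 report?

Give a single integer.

Op 1: merge R3<->R1 -> R3=(0,0,0,0) R1=(0,0,0,0)
Op 2: inc R3 by 2 -> R3=(0,0,0,2) value=2
Op 3: inc R2 by 5 -> R2=(0,0,5,0) value=5
Op 4: merge R2<->R0 -> R2=(0,0,5,0) R0=(0,0,5,0)
Op 5: inc R0 by 3 -> R0=(3,0,5,0) value=8
Op 6: merge R2<->R3 -> R2=(0,0,5,2) R3=(0,0,5,2)
Op 7: inc R1 by 4 -> R1=(0,4,0,0) value=4
Op 8: inc R1 by 4 -> R1=(0,8,0,0) value=8
Op 9: inc R0 by 4 -> R0=(7,0,5,0) value=12
Op 10: merge R1<->R3 -> R1=(0,8,5,2) R3=(0,8,5,2)

Answer: 15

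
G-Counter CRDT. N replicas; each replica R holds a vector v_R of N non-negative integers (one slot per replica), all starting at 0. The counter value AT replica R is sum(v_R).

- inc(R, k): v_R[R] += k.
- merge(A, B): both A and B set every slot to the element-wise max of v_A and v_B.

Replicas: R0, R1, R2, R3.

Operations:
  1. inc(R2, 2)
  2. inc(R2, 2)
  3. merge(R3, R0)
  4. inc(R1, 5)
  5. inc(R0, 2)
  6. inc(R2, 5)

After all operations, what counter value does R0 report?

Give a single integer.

Answer: 2

Derivation:
Op 1: inc R2 by 2 -> R2=(0,0,2,0) value=2
Op 2: inc R2 by 2 -> R2=(0,0,4,0) value=4
Op 3: merge R3<->R0 -> R3=(0,0,0,0) R0=(0,0,0,0)
Op 4: inc R1 by 5 -> R1=(0,5,0,0) value=5
Op 5: inc R0 by 2 -> R0=(2,0,0,0) value=2
Op 6: inc R2 by 5 -> R2=(0,0,9,0) value=9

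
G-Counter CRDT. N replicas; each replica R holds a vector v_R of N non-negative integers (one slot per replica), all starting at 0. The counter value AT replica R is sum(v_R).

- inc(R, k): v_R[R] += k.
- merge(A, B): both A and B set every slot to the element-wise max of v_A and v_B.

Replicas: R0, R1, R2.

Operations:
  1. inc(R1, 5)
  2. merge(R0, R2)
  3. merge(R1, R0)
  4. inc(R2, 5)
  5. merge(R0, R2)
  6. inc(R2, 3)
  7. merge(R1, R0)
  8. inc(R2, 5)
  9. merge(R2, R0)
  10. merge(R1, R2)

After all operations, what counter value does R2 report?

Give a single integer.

Op 1: inc R1 by 5 -> R1=(0,5,0) value=5
Op 2: merge R0<->R2 -> R0=(0,0,0) R2=(0,0,0)
Op 3: merge R1<->R0 -> R1=(0,5,0) R0=(0,5,0)
Op 4: inc R2 by 5 -> R2=(0,0,5) value=5
Op 5: merge R0<->R2 -> R0=(0,5,5) R2=(0,5,5)
Op 6: inc R2 by 3 -> R2=(0,5,8) value=13
Op 7: merge R1<->R0 -> R1=(0,5,5) R0=(0,5,5)
Op 8: inc R2 by 5 -> R2=(0,5,13) value=18
Op 9: merge R2<->R0 -> R2=(0,5,13) R0=(0,5,13)
Op 10: merge R1<->R2 -> R1=(0,5,13) R2=(0,5,13)

Answer: 18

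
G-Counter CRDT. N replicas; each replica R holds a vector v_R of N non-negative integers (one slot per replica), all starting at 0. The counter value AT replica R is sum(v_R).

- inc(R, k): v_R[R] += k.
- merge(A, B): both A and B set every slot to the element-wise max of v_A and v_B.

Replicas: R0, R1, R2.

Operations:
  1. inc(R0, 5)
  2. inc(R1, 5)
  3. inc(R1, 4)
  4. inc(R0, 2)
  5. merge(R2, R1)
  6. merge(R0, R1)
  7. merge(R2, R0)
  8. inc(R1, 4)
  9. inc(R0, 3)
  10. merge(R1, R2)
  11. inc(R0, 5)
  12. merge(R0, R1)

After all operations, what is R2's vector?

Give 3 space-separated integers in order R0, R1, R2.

Answer: 7 13 0

Derivation:
Op 1: inc R0 by 5 -> R0=(5,0,0) value=5
Op 2: inc R1 by 5 -> R1=(0,5,0) value=5
Op 3: inc R1 by 4 -> R1=(0,9,0) value=9
Op 4: inc R0 by 2 -> R0=(7,0,0) value=7
Op 5: merge R2<->R1 -> R2=(0,9,0) R1=(0,9,0)
Op 6: merge R0<->R1 -> R0=(7,9,0) R1=(7,9,0)
Op 7: merge R2<->R0 -> R2=(7,9,0) R0=(7,9,0)
Op 8: inc R1 by 4 -> R1=(7,13,0) value=20
Op 9: inc R0 by 3 -> R0=(10,9,0) value=19
Op 10: merge R1<->R2 -> R1=(7,13,0) R2=(7,13,0)
Op 11: inc R0 by 5 -> R0=(15,9,0) value=24
Op 12: merge R0<->R1 -> R0=(15,13,0) R1=(15,13,0)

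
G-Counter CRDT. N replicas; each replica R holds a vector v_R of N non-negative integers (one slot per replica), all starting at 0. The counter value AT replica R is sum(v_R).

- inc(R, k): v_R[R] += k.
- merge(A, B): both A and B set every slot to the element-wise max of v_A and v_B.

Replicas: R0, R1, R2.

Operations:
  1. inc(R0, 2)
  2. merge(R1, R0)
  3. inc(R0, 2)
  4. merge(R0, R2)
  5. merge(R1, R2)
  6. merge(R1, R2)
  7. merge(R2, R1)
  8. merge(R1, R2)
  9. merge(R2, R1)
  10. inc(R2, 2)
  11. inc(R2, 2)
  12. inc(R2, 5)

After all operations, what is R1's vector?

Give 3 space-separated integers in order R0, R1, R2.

Answer: 4 0 0

Derivation:
Op 1: inc R0 by 2 -> R0=(2,0,0) value=2
Op 2: merge R1<->R0 -> R1=(2,0,0) R0=(2,0,0)
Op 3: inc R0 by 2 -> R0=(4,0,0) value=4
Op 4: merge R0<->R2 -> R0=(4,0,0) R2=(4,0,0)
Op 5: merge R1<->R2 -> R1=(4,0,0) R2=(4,0,0)
Op 6: merge R1<->R2 -> R1=(4,0,0) R2=(4,0,0)
Op 7: merge R2<->R1 -> R2=(4,0,0) R1=(4,0,0)
Op 8: merge R1<->R2 -> R1=(4,0,0) R2=(4,0,0)
Op 9: merge R2<->R1 -> R2=(4,0,0) R1=(4,0,0)
Op 10: inc R2 by 2 -> R2=(4,0,2) value=6
Op 11: inc R2 by 2 -> R2=(4,0,4) value=8
Op 12: inc R2 by 5 -> R2=(4,0,9) value=13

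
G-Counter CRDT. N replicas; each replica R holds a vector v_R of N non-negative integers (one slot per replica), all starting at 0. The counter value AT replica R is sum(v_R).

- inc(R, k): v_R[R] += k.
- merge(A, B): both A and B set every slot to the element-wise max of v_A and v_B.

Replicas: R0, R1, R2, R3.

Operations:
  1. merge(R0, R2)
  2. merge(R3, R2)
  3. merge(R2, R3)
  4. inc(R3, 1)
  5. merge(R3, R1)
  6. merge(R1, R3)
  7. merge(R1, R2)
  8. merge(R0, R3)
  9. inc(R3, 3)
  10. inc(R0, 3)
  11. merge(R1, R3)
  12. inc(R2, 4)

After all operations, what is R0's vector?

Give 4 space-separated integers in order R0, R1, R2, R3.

Answer: 3 0 0 1

Derivation:
Op 1: merge R0<->R2 -> R0=(0,0,0,0) R2=(0,0,0,0)
Op 2: merge R3<->R2 -> R3=(0,0,0,0) R2=(0,0,0,0)
Op 3: merge R2<->R3 -> R2=(0,0,0,0) R3=(0,0,0,0)
Op 4: inc R3 by 1 -> R3=(0,0,0,1) value=1
Op 5: merge R3<->R1 -> R3=(0,0,0,1) R1=(0,0,0,1)
Op 6: merge R1<->R3 -> R1=(0,0,0,1) R3=(0,0,0,1)
Op 7: merge R1<->R2 -> R1=(0,0,0,1) R2=(0,0,0,1)
Op 8: merge R0<->R3 -> R0=(0,0,0,1) R3=(0,0,0,1)
Op 9: inc R3 by 3 -> R3=(0,0,0,4) value=4
Op 10: inc R0 by 3 -> R0=(3,0,0,1) value=4
Op 11: merge R1<->R3 -> R1=(0,0,0,4) R3=(0,0,0,4)
Op 12: inc R2 by 4 -> R2=(0,0,4,1) value=5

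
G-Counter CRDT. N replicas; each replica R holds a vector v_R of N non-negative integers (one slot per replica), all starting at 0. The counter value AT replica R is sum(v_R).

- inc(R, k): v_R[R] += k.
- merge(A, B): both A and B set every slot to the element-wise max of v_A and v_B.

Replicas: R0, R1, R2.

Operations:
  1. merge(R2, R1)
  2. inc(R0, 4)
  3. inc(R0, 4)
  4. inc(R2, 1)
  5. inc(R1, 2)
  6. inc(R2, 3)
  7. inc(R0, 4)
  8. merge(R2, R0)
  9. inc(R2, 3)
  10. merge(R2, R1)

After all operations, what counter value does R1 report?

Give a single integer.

Answer: 21

Derivation:
Op 1: merge R2<->R1 -> R2=(0,0,0) R1=(0,0,0)
Op 2: inc R0 by 4 -> R0=(4,0,0) value=4
Op 3: inc R0 by 4 -> R0=(8,0,0) value=8
Op 4: inc R2 by 1 -> R2=(0,0,1) value=1
Op 5: inc R1 by 2 -> R1=(0,2,0) value=2
Op 6: inc R2 by 3 -> R2=(0,0,4) value=4
Op 7: inc R0 by 4 -> R0=(12,0,0) value=12
Op 8: merge R2<->R0 -> R2=(12,0,4) R0=(12,0,4)
Op 9: inc R2 by 3 -> R2=(12,0,7) value=19
Op 10: merge R2<->R1 -> R2=(12,2,7) R1=(12,2,7)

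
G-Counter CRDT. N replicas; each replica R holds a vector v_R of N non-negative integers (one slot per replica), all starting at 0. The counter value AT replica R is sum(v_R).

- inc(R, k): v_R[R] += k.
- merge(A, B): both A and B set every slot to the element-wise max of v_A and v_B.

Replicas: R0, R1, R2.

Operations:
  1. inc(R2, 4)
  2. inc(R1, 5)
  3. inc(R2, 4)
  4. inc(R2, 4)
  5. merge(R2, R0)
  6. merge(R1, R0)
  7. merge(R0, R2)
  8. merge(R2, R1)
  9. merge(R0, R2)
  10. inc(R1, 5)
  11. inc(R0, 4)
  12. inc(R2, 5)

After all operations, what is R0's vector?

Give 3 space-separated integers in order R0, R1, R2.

Op 1: inc R2 by 4 -> R2=(0,0,4) value=4
Op 2: inc R1 by 5 -> R1=(0,5,0) value=5
Op 3: inc R2 by 4 -> R2=(0,0,8) value=8
Op 4: inc R2 by 4 -> R2=(0,0,12) value=12
Op 5: merge R2<->R0 -> R2=(0,0,12) R0=(0,0,12)
Op 6: merge R1<->R0 -> R1=(0,5,12) R0=(0,5,12)
Op 7: merge R0<->R2 -> R0=(0,5,12) R2=(0,5,12)
Op 8: merge R2<->R1 -> R2=(0,5,12) R1=(0,5,12)
Op 9: merge R0<->R2 -> R0=(0,5,12) R2=(0,5,12)
Op 10: inc R1 by 5 -> R1=(0,10,12) value=22
Op 11: inc R0 by 4 -> R0=(4,5,12) value=21
Op 12: inc R2 by 5 -> R2=(0,5,17) value=22

Answer: 4 5 12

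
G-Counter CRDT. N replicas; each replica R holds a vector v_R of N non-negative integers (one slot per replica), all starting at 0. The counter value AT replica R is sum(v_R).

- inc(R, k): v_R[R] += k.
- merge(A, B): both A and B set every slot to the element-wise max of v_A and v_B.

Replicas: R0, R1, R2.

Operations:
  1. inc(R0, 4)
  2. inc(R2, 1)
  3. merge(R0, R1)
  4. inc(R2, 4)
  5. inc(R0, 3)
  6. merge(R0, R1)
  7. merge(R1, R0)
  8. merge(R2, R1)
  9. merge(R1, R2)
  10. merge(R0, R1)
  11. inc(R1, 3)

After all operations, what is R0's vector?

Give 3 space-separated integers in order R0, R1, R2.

Op 1: inc R0 by 4 -> R0=(4,0,0) value=4
Op 2: inc R2 by 1 -> R2=(0,0,1) value=1
Op 3: merge R0<->R1 -> R0=(4,0,0) R1=(4,0,0)
Op 4: inc R2 by 4 -> R2=(0,0,5) value=5
Op 5: inc R0 by 3 -> R0=(7,0,0) value=7
Op 6: merge R0<->R1 -> R0=(7,0,0) R1=(7,0,0)
Op 7: merge R1<->R0 -> R1=(7,0,0) R0=(7,0,0)
Op 8: merge R2<->R1 -> R2=(7,0,5) R1=(7,0,5)
Op 9: merge R1<->R2 -> R1=(7,0,5) R2=(7,0,5)
Op 10: merge R0<->R1 -> R0=(7,0,5) R1=(7,0,5)
Op 11: inc R1 by 3 -> R1=(7,3,5) value=15

Answer: 7 0 5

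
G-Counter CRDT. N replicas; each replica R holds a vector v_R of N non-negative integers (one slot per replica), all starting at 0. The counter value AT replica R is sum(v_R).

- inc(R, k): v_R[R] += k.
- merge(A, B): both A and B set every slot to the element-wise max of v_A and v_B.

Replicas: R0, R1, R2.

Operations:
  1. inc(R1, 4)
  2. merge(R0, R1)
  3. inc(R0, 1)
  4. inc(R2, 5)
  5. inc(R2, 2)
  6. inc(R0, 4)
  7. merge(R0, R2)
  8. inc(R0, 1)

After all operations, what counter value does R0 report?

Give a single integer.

Op 1: inc R1 by 4 -> R1=(0,4,0) value=4
Op 2: merge R0<->R1 -> R0=(0,4,0) R1=(0,4,0)
Op 3: inc R0 by 1 -> R0=(1,4,0) value=5
Op 4: inc R2 by 5 -> R2=(0,0,5) value=5
Op 5: inc R2 by 2 -> R2=(0,0,7) value=7
Op 6: inc R0 by 4 -> R0=(5,4,0) value=9
Op 7: merge R0<->R2 -> R0=(5,4,7) R2=(5,4,7)
Op 8: inc R0 by 1 -> R0=(6,4,7) value=17

Answer: 17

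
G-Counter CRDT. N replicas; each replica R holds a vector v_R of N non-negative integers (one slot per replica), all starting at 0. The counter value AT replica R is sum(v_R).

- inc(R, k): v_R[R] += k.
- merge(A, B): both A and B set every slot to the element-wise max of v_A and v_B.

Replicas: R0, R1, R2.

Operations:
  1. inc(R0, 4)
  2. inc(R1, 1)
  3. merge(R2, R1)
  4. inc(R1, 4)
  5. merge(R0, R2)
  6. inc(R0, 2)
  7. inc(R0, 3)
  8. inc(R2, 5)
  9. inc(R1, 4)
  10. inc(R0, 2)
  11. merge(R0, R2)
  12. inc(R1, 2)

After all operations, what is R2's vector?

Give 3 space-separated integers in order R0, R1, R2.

Op 1: inc R0 by 4 -> R0=(4,0,0) value=4
Op 2: inc R1 by 1 -> R1=(0,1,0) value=1
Op 3: merge R2<->R1 -> R2=(0,1,0) R1=(0,1,0)
Op 4: inc R1 by 4 -> R1=(0,5,0) value=5
Op 5: merge R0<->R2 -> R0=(4,1,0) R2=(4,1,0)
Op 6: inc R0 by 2 -> R0=(6,1,0) value=7
Op 7: inc R0 by 3 -> R0=(9,1,0) value=10
Op 8: inc R2 by 5 -> R2=(4,1,5) value=10
Op 9: inc R1 by 4 -> R1=(0,9,0) value=9
Op 10: inc R0 by 2 -> R0=(11,1,0) value=12
Op 11: merge R0<->R2 -> R0=(11,1,5) R2=(11,1,5)
Op 12: inc R1 by 2 -> R1=(0,11,0) value=11

Answer: 11 1 5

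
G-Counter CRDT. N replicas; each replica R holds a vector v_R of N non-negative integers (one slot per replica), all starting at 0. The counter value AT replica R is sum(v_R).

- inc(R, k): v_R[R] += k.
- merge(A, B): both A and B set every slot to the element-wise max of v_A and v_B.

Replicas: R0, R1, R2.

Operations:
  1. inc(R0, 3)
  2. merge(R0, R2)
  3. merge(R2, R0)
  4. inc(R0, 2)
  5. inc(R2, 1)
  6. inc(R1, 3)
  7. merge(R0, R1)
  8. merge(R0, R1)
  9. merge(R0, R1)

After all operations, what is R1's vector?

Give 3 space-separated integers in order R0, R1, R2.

Answer: 5 3 0

Derivation:
Op 1: inc R0 by 3 -> R0=(3,0,0) value=3
Op 2: merge R0<->R2 -> R0=(3,0,0) R2=(3,0,0)
Op 3: merge R2<->R0 -> R2=(3,0,0) R0=(3,0,0)
Op 4: inc R0 by 2 -> R0=(5,0,0) value=5
Op 5: inc R2 by 1 -> R2=(3,0,1) value=4
Op 6: inc R1 by 3 -> R1=(0,3,0) value=3
Op 7: merge R0<->R1 -> R0=(5,3,0) R1=(5,3,0)
Op 8: merge R0<->R1 -> R0=(5,3,0) R1=(5,3,0)
Op 9: merge R0<->R1 -> R0=(5,3,0) R1=(5,3,0)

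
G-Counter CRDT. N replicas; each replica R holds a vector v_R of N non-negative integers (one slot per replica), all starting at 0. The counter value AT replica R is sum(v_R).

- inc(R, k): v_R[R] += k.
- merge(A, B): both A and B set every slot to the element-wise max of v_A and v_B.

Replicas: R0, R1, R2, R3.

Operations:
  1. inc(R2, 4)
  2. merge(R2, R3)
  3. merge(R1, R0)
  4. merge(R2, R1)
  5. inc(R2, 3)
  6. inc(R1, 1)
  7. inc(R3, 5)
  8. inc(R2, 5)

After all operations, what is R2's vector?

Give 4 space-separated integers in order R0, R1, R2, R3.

Answer: 0 0 12 0

Derivation:
Op 1: inc R2 by 4 -> R2=(0,0,4,0) value=4
Op 2: merge R2<->R3 -> R2=(0,0,4,0) R3=(0,0,4,0)
Op 3: merge R1<->R0 -> R1=(0,0,0,0) R0=(0,0,0,0)
Op 4: merge R2<->R1 -> R2=(0,0,4,0) R1=(0,0,4,0)
Op 5: inc R2 by 3 -> R2=(0,0,7,0) value=7
Op 6: inc R1 by 1 -> R1=(0,1,4,0) value=5
Op 7: inc R3 by 5 -> R3=(0,0,4,5) value=9
Op 8: inc R2 by 5 -> R2=(0,0,12,0) value=12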